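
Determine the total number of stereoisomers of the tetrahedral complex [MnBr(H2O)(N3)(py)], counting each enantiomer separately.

In a tetrahedral complex all four positions are equivalent and every pair of ligands is adjacent — there is no cis/trans distinction.
Only one geometric arrangement is possible; it has no improper symmetry element, so it exists as a pair of enantiomers (2 stereoisomers).

2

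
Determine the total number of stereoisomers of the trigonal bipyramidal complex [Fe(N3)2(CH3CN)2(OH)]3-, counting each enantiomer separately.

6

A trigonal bipyramid has two axial and three equatorial sites, which are chemically inequivalent.
Placing the ligands in turn and identifying arrangements related by rotation or reflection leaves 5 distinct geometric isomers.
One of these lacks any improper symmetry element and so occurs as an enantiomeric pair, giving 5 + 1 = 6 stereoisomers in total.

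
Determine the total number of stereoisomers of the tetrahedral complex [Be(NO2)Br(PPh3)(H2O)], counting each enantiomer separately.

2

Only one geometric arrangement is possible; it has no improper symmetry element, so it exists as a pair of enantiomers (2 stereoisomers).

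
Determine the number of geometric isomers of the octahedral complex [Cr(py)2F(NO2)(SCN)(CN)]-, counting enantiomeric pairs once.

9

The six octahedral sites form three mutually perpendicular trans pairs.
Exhaustive case analysis gives 9 geometric isomers.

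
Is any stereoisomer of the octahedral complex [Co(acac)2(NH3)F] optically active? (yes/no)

yes

Each acac is bidentate and must span two cis positions.
Working through the distinct placements yields 2 geometric isomers: NH3 and F mutually trans; NH3 and F mutually cis (chiral).
One of these lacks any improper symmetry element and so occurs as an enantiomeric pair, giving 2 + 1 = 3 stereoisomers in total.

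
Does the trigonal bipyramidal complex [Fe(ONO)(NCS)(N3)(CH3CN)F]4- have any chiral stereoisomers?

A trigonal bipyramid has two axial and three equatorial sites, which are chemically inequivalent.
Systematic enumeration (placing each ligand type in turn and discarding arrangements equivalent by rotation or reflection) gives 10 geometric isomers.
Of these, 10 lack any improper symmetry element and so occur as enantiomeric pairs, giving 10 + 10 = 20 stereoisomers in total.

yes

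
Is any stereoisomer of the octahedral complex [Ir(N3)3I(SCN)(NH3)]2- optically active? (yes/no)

yes

In an octahedral complex each vertex has one trans partner and four cis neighbours.
There are 4 geometric isomers: N3 mer (3 arrangements); N3 fac (chiral).
One of these lacks any improper symmetry element and so occurs as an enantiomeric pair, giving 4 + 1 = 5 stereoisomers in total.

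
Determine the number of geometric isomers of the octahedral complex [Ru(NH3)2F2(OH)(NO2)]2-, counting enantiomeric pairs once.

The six octahedral sites form three mutually perpendicular trans pairs.
Systematic placement gives 6 geometric isomers: NH3 trans, F trans; NH3 cis, F trans; NH3 cis, F cis (3 arrangements, 2 chiral); NH3 trans, F cis.

6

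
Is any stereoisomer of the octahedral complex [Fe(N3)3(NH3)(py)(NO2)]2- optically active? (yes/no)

The six octahedral sites form three mutually perpendicular trans pairs.
There are 4 geometric isomers: N3 mer (3 arrangements); N3 fac (chiral).
One of these lacks any improper symmetry element and so occurs as an enantiomeric pair, giving 4 + 1 = 5 stereoisomers in total.

yes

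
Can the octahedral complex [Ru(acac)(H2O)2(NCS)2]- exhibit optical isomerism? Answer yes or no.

In an octahedral complex each vertex has one trans partner and four cis neighbours.
Each acac is bidentate and must span two cis positions.
There are 3 geometric isomers: H2O trans, NCS cis; H2O cis, NCS cis (chiral); H2O cis, NCS trans.
One of these lacks any improper symmetry element and so occurs as an enantiomeric pair, giving 3 + 1 = 4 stereoisomers in total.

yes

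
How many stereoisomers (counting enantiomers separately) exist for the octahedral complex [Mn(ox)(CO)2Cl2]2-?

An octahedron has six vertices in three trans pairs; every non-trans pair is cis.
Each ox is bidentate and must span two cis positions.
The distinct arrangements are (3 in all): CO trans, Cl cis; CO cis, Cl cis (chiral); CO cis, Cl trans.
One of these lacks any improper symmetry element and so occurs as an enantiomeric pair, giving 3 + 1 = 4 stereoisomers in total.

4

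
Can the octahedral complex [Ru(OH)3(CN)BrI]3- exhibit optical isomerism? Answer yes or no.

An octahedron has six vertices in three trans pairs; every non-trans pair is cis.
There are 4 geometric isomers: OH mer (3 arrangements); OH fac (chiral).
One of these lacks any improper symmetry element and so occurs as an enantiomeric pair, giving 4 + 1 = 5 stereoisomers in total.

yes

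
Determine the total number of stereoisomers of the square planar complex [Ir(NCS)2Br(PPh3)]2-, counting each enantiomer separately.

2

In a square planar complex each vertex has one trans partner and two cis neighbours.
The distinct arrangements are (2 in all): NCS cis; NCS trans.
Each arrangement has an internal mirror plane or centre of symmetry, so none is chiral.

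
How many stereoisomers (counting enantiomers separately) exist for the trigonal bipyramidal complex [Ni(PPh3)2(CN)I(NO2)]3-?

10

A trigonal bipyramid has two axial and three equatorial sites, which are chemically inequivalent.
Systematic enumeration (placing each ligand type in turn and discarding arrangements equivalent by rotation or reflection) gives 7 geometric isomers.
Of these, 3 lack any improper symmetry element and so occur as enantiomeric pairs, giving 7 + 3 = 10 stereoisomers in total.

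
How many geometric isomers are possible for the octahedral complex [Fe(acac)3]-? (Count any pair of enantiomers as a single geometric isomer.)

The six octahedral sites form three mutually perpendicular trans pairs.
Each acac is bidentate and must span two cis positions.
Only one geometric arrangement is possible; it has no improper symmetry element, so it exists as a pair of enantiomers (2 stereoisomers).

1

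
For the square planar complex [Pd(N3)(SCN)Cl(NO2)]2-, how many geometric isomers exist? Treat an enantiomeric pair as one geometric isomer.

In a square planar complex each vertex has one trans partner and two cis neighbours.
There are 3 geometric isomers: (Cl/NO2 trans, N3/SCN trans); (Cl/SCN trans, N3/NO2 trans); (Cl/N3 trans, NO2/SCN trans).

3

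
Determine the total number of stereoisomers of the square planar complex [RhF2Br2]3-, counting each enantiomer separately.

2

In a square planar complex each vertex has one trans partner and two cis neighbours.
The distinct arrangements are (2 in all): F cis; F trans.
Each arrangement has an internal mirror plane or centre of symmetry, so none is chiral.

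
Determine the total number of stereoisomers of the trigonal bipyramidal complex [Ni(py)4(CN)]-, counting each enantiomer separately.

2

In a trigonal bipyramid the two axial positions differ from the three equatorial ones.
The distinct arrangements are (2 in all): CN axial; CN equatorial.
Each arrangement has an internal mirror plane or centre of symmetry, so none is chiral.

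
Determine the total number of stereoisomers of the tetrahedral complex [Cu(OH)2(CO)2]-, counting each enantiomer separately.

1

Only one geometric arrangement is possible.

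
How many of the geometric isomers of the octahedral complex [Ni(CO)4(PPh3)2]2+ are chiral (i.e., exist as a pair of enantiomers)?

0

In an octahedral complex each vertex has one trans partner and four cis neighbours.
Systematic placement gives 2 geometric isomers: PPh3 trans; PPh3 cis.
Each arrangement has an internal mirror plane or centre of symmetry, so none is chiral.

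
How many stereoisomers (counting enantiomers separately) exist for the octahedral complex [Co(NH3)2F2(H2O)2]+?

6

The six octahedral sites form three mutually perpendicular trans pairs.
Systematic placement gives 5 geometric isomers: NH3 trans, F trans, H2O trans; NH3 cis, F trans, H2O cis; NH3 trans, F cis, H2O cis; NH3 cis, F cis, H2O cis (chiral); NH3 cis, F cis, H2O trans.
One of these lacks any improper symmetry element and so occurs as an enantiomeric pair, giving 5 + 1 = 6 stereoisomers in total.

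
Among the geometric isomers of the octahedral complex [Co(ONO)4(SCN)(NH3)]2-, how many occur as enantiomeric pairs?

In an octahedral complex each vertex has one trans partner and four cis neighbours.
Working through the distinct placements yields 2 geometric isomers: SCN and NH3 mutually cis; SCN and NH3 mutually trans.
Each arrangement has an internal mirror plane or centre of symmetry, so none is chiral.

0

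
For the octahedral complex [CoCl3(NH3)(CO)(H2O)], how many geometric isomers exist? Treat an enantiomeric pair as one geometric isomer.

4

In an octahedral complex each vertex has one trans partner and four cis neighbours.
The distinct arrangements are (4 in all): Cl mer (3 arrangements); Cl fac (chiral).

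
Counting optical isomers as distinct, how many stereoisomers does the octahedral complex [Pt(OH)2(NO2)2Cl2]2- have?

In an octahedral complex each vertex has one trans partner and four cis neighbours.
Working through the distinct placements yields 5 geometric isomers: OH trans, NO2 trans, Cl trans; OH cis, NO2 cis, Cl trans; OH trans, NO2 cis, Cl cis; OH cis, NO2 cis, Cl cis (chiral); OH cis, NO2 trans, Cl cis.
One of these lacks any improper symmetry element and so occurs as an enantiomeric pair, giving 5 + 1 = 6 stereoisomers in total.

6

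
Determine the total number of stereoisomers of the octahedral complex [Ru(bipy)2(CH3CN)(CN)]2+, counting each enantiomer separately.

An octahedron has six vertices in three trans pairs; every non-trans pair is cis.
Each bipy is bidentate and must span two cis positions.
There are 2 geometric isomers: CH3CN and CN mutually trans; CH3CN and CN mutually cis (chiral).
One of these lacks any improper symmetry element and so occurs as an enantiomeric pair, giving 2 + 1 = 3 stereoisomers in total.

3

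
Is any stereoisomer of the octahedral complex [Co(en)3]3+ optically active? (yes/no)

yes

Each en is bidentate and must span two cis positions.
Only one geometric arrangement is possible; it has no improper symmetry element, so it exists as a pair of enantiomers (2 stereoisomers).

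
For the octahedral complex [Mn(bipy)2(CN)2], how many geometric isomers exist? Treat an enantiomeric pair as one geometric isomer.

2

An octahedron has six vertices in three trans pairs; every non-trans pair is cis.
Each bipy is bidentate and must span two cis positions.
The distinct arrangements are (2 in all): CN trans; CN cis (chiral).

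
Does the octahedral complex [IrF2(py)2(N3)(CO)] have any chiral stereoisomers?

The six octahedral sites form three mutually perpendicular trans pairs.
Systematic placement gives 6 geometric isomers: F cis, py trans; F cis, py cis (3 arrangements, 2 chiral); F trans, py trans; F trans, py cis.
Of these, 2 lack any improper symmetry element and so occur as enantiomeric pairs, giving 6 + 2 = 8 stereoisomers in total.

yes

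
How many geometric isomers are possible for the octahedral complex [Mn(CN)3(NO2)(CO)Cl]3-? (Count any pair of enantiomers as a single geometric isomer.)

The six octahedral sites form three mutually perpendicular trans pairs.
Systematic placement gives 4 geometric isomers: CN mer (3 arrangements); CN fac (chiral).

4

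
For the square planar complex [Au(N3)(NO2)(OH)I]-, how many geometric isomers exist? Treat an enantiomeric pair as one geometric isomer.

3

In a square planar complex each vertex has one trans partner and two cis neighbours.
There are 3 geometric isomers: (I/NO2 trans, N3/OH trans); (I/OH trans, N3/NO2 trans); (I/N3 trans, NO2/OH trans).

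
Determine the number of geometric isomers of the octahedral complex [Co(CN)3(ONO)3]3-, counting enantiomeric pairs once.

2

In an octahedral complex each vertex has one trans partner and four cis neighbours.
Systematic placement gives 2 geometric isomers: CN mer; CN fac.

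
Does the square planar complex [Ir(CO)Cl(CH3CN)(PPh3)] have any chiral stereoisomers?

In a square planar complex each vertex has one trans partner and two cis neighbours.
The distinct arrangements are (3 in all): (CH3CN/Cl trans, CO/PPh3 trans); (CH3CN/PPh3 trans, CO/Cl trans); (CH3CN/CO trans, Cl/PPh3 trans).
Each arrangement has an internal mirror plane or centre of symmetry, so none is chiral.

no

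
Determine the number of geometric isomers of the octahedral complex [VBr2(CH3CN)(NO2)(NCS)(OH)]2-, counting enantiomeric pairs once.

The six octahedral sites form three mutually perpendicular trans pairs.
Systematic enumeration (placing each ligand type in turn and discarding arrangements equivalent by rotation or reflection) gives 9 geometric isomers.

9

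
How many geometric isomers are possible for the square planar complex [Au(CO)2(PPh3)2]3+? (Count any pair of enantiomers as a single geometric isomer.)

2

Systematic placement gives 2 geometric isomers: CO cis; CO trans.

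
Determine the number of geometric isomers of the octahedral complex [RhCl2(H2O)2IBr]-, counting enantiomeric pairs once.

The six octahedral sites form three mutually perpendicular trans pairs.
There are 6 geometric isomers: Cl cis, H2O cis (3 arrangements, 2 chiral); Cl cis, H2O trans; Cl trans, H2O cis; Cl trans, H2O trans.

6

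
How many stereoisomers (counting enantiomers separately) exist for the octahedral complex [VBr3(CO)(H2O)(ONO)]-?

An octahedron has six vertices in three trans pairs; every non-trans pair is cis.
Systematic placement gives 4 geometric isomers: Br mer (3 arrangements); Br fac (chiral).
One of these lacks any improper symmetry element and so occurs as an enantiomeric pair, giving 4 + 1 = 5 stereoisomers in total.

5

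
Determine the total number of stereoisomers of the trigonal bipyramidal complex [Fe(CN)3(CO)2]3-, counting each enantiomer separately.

3

In a trigonal bipyramid the two axial positions differ from the three equatorial ones.
Working through the distinct placements yields 3 geometric isomers: CO both equatorial; CO one axial, one equatorial; CO both axial.
Each arrangement has an internal mirror plane or centre of symmetry, so none is chiral.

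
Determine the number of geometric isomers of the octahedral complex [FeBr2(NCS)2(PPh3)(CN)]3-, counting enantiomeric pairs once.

The six octahedral sites form three mutually perpendicular trans pairs.
The distinct arrangements are (6 in all): Br trans, NCS cis; Br trans, NCS trans; Br cis, NCS cis (3 arrangements, 2 chiral); Br cis, NCS trans.

6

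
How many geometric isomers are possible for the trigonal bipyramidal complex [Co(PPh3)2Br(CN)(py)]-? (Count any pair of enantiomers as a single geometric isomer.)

A trigonal bipyramid has two axial and three equatorial sites, which are chemically inequivalent.
Systematic enumeration (placing each ligand type in turn and discarding arrangements equivalent by rotation or reflection) gives 7 geometric isomers.

7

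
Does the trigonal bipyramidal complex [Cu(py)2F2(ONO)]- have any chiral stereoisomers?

In a trigonal bipyramid the two axial positions differ from the three equatorial ones.
Exhaustive case analysis gives 5 geometric isomers.
One of these lacks any improper symmetry element and so occurs as an enantiomeric pair, giving 5 + 1 = 6 stereoisomers in total.

yes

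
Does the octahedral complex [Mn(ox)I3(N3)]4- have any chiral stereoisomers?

no

Each ox is bidentate and must span two cis positions.
Systematic placement gives 2 geometric isomers: I mer; I fac.
Each arrangement has an internal mirror plane or centre of symmetry, so none is chiral.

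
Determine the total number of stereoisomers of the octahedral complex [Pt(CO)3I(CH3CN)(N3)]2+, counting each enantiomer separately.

5

In an octahedral complex each vertex has one trans partner and four cis neighbours.
Working through the distinct placements yields 4 geometric isomers: CO mer (3 arrangements); CO fac (chiral).
One of these lacks any improper symmetry element and so occurs as an enantiomeric pair, giving 4 + 1 = 5 stereoisomers in total.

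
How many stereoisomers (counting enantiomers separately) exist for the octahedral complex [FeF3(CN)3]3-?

2

An octahedron has six vertices in three trans pairs; every non-trans pair is cis.
The distinct arrangements are (2 in all): F mer; F fac.
Each arrangement has an internal mirror plane or centre of symmetry, so none is chiral.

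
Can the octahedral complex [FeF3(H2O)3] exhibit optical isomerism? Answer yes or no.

Systematic placement gives 2 geometric isomers: F mer; F fac.
Each arrangement has an internal mirror plane or centre of symmetry, so none is chiral.

no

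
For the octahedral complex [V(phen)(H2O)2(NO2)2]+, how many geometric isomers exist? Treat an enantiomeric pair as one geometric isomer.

An octahedron has six vertices in three trans pairs; every non-trans pair is cis.
Each phen is bidentate and must span two cis positions.
Systematic placement gives 3 geometric isomers: H2O trans, NO2 cis; H2O cis, NO2 cis (chiral); H2O cis, NO2 trans.

3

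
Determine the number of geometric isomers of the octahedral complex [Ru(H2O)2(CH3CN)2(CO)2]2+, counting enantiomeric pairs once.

5

In an octahedral complex each vertex has one trans partner and four cis neighbours.
The distinct arrangements are (5 in all): H2O trans, CH3CN trans, CO trans; H2O cis, CH3CN trans, CO cis; H2O trans, CH3CN cis, CO cis; H2O cis, CH3CN cis, CO cis (chiral); H2O cis, CH3CN cis, CO trans.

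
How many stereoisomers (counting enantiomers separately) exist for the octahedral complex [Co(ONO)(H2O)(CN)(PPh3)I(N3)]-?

30

An octahedron has six vertices in three trans pairs; every non-trans pair is cis.
Placing the ligands in turn and identifying arrangements related by rotation or reflection leaves 15 distinct geometric isomers.
Of these, 15 lack any improper symmetry element and so occur as enantiomeric pairs, giving 15 + 15 = 30 stereoisomers in total.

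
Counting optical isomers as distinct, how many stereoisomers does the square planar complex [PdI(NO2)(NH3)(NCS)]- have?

There are 3 geometric isomers: (I/NH3 trans, NCS/NO2 trans); (I/NO2 trans, NCS/NH3 trans); (I/NCS trans, NH3/NO2 trans).
Each arrangement has an internal mirror plane or centre of symmetry, so none is chiral.

3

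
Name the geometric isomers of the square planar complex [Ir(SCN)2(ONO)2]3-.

A square has two trans pairs of vertices; adjacent vertices are cis.
The distinct arrangements are (2 in all): SCN cis; SCN trans.

cis and trans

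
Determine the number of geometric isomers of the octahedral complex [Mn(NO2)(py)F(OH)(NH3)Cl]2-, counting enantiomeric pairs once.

15

The six octahedral sites form three mutually perpendicular trans pairs.
Placing the ligands in turn and identifying arrangements related by rotation or reflection leaves 15 distinct geometric isomers.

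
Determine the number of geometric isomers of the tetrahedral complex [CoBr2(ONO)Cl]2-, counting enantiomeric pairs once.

1

All four vertices of a tetrahedron are equivalent and mutually adjacent, so cis/trans isomerism cannot arise.
Only one geometric arrangement is possible.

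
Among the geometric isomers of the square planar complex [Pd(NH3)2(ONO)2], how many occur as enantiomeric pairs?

A square has two trans pairs of vertices; adjacent vertices are cis.
The distinct arrangements are (2 in all): NH3 cis; NH3 trans.
Each arrangement has an internal mirror plane or centre of symmetry, so none is chiral.

0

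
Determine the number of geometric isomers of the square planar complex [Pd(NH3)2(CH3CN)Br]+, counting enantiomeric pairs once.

2

A square has two trans pairs of vertices; adjacent vertices are cis.
The distinct arrangements are (2 in all): NH3 cis; NH3 trans.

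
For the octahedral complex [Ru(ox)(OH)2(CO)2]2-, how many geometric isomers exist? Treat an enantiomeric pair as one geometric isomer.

In an octahedral complex each vertex has one trans partner and four cis neighbours.
Each ox is bidentate and must span two cis positions.
There are 3 geometric isomers: OH cis, CO trans; OH cis, CO cis (chiral); OH trans, CO cis.

3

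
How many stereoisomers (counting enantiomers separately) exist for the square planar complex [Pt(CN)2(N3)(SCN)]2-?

In a square planar complex each vertex has one trans partner and two cis neighbours.
There are 2 geometric isomers: CN cis; CN trans.
Each arrangement has an internal mirror plane or centre of symmetry, so none is chiral.

2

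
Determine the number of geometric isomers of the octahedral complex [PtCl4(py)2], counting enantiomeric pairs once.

An octahedron has six vertices in three trans pairs; every non-trans pair is cis.
There are 2 geometric isomers: py trans; py cis.

2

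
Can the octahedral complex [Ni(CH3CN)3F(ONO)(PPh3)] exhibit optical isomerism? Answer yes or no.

yes

An octahedron has six vertices in three trans pairs; every non-trans pair is cis.
Systematic placement gives 4 geometric isomers: CH3CN mer (3 arrangements); CH3CN fac (chiral).
One of these lacks any improper symmetry element and so occurs as an enantiomeric pair, giving 4 + 1 = 5 stereoisomers in total.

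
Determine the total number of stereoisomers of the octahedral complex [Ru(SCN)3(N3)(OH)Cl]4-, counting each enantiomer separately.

5

The six octahedral sites form three mutually perpendicular trans pairs.
The distinct arrangements are (4 in all): SCN mer (3 arrangements); SCN fac (chiral).
One of these lacks any improper symmetry element and so occurs as an enantiomeric pair, giving 4 + 1 = 5 stereoisomers in total.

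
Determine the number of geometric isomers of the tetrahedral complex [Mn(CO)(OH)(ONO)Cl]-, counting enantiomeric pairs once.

In a tetrahedral complex all four positions are equivalent and every pair of ligands is adjacent — there is no cis/trans distinction.
Only one geometric arrangement is possible; it has no improper symmetry element, so it exists as a pair of enantiomers (2 stereoisomers).

1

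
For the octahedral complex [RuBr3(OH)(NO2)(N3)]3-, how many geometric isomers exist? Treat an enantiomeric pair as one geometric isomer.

An octahedron has six vertices in three trans pairs; every non-trans pair is cis.
There are 4 geometric isomers: Br mer (3 arrangements); Br fac (chiral).

4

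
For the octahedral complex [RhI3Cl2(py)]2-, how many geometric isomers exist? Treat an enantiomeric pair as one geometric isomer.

Working through the distinct placements yields 3 geometric isomers: I mer, Cl trans; I fac, Cl cis; I mer, Cl cis.

3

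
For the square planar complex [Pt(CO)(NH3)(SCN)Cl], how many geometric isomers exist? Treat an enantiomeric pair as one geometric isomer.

3

A square has two trans pairs of vertices; adjacent vertices are cis.
Systematic placement gives 3 geometric isomers: (CO/NH3 trans, Cl/SCN trans); (CO/SCN trans, Cl/NH3 trans); (CO/Cl trans, NH3/SCN trans).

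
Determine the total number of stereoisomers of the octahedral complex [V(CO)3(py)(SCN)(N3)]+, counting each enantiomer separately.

5

The six octahedral sites form three mutually perpendicular trans pairs.
The distinct arrangements are (4 in all): CO mer (3 arrangements); CO fac (chiral).
One of these lacks any improper symmetry element and so occurs as an enantiomeric pair, giving 4 + 1 = 5 stereoisomers in total.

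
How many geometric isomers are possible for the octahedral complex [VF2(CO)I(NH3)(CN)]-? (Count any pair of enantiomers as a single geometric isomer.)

9

Systematic enumeration (placing each ligand type in turn and discarding arrangements equivalent by rotation or reflection) gives 9 geometric isomers.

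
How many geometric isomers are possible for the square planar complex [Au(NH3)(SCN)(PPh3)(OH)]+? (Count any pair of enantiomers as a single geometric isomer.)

3

A square has two trans pairs of vertices; adjacent vertices are cis.
There are 3 geometric isomers: (NH3/PPh3 trans, OH/SCN trans); (NH3/SCN trans, OH/PPh3 trans); (NH3/OH trans, PPh3/SCN trans).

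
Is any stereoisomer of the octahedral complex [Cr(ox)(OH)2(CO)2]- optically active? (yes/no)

The six octahedral sites form three mutually perpendicular trans pairs.
Each ox is bidentate and must span two cis positions.
Systematic placement gives 3 geometric isomers: OH cis, CO trans; OH cis, CO cis (chiral); OH trans, CO cis.
One of these lacks any improper symmetry element and so occurs as an enantiomeric pair, giving 3 + 1 = 4 stereoisomers in total.

yes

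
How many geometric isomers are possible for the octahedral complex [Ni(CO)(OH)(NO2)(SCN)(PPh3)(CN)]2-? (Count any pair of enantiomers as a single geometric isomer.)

15

Systematic enumeration (placing each ligand type in turn and discarding arrangements equivalent by rotation or reflection) gives 15 geometric isomers.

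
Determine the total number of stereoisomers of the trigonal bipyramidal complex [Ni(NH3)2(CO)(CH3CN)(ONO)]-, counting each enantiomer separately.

In a trigonal bipyramid the two axial positions differ from the three equatorial ones.
Placing the ligands in turn and identifying arrangements related by rotation or reflection leaves 7 distinct geometric isomers.
Of these, 3 lack any improper symmetry element and so occur as enantiomeric pairs, giving 7 + 3 = 10 stereoisomers in total.

10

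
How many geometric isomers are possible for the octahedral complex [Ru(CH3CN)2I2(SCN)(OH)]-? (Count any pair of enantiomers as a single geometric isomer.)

An octahedron has six vertices in three trans pairs; every non-trans pair is cis.
Working through the distinct placements yields 6 geometric isomers: CH3CN trans, I trans; CH3CN trans, I cis; CH3CN cis, I cis (3 arrangements, 2 chiral); CH3CN cis, I trans.

6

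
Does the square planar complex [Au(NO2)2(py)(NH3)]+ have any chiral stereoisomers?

no

There are 2 geometric isomers: NO2 cis; NO2 trans.
Each arrangement has an internal mirror plane or centre of symmetry, so none is chiral.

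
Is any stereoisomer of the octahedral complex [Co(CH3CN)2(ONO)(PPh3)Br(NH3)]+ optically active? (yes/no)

In an octahedral complex each vertex has one trans partner and four cis neighbours.
Systematic enumeration (placing each ligand type in turn and discarding arrangements equivalent by rotation or reflection) gives 9 geometric isomers.
Of these, 6 lack any improper symmetry element and so occur as enantiomeric pairs, giving 9 + 6 = 15 stereoisomers in total.

yes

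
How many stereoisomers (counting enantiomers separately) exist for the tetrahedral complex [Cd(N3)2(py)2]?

1

In a tetrahedral complex all four positions are equivalent and every pair of ligands is adjacent — there is no cis/trans distinction.
Only one geometric arrangement is possible.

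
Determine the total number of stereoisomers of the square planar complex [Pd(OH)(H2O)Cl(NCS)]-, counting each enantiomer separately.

A square has two trans pairs of vertices; adjacent vertices are cis.
There are 3 geometric isomers: (Cl/NCS trans, H2O/OH trans); (Cl/OH trans, H2O/NCS trans); (Cl/H2O trans, NCS/OH trans).
Each arrangement has an internal mirror plane or centre of symmetry, so none is chiral.

3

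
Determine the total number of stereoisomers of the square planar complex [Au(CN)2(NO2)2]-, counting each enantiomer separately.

2

A square has two trans pairs of vertices; adjacent vertices are cis.
There are 2 geometric isomers: CN cis; CN trans.
Each arrangement has an internal mirror plane or centre of symmetry, so none is chiral.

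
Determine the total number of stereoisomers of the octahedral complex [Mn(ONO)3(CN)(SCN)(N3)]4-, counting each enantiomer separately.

5

An octahedron has six vertices in three trans pairs; every non-trans pair is cis.
Working through the distinct placements yields 4 geometric isomers: ONO mer (3 arrangements); ONO fac (chiral).
One of these lacks any improper symmetry element and so occurs as an enantiomeric pair, giving 4 + 1 = 5 stereoisomers in total.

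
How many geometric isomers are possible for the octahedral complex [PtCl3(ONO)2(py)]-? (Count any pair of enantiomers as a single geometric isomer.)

3

The six octahedral sites form three mutually perpendicular trans pairs.
Systematic placement gives 3 geometric isomers: Cl mer, ONO cis; Cl mer, ONO trans; Cl fac, ONO cis.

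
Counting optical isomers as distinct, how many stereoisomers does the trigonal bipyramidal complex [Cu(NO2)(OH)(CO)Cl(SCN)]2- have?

A trigonal bipyramid has two axial and three equatorial sites, which are chemically inequivalent.
Placing the ligands in turn and identifying arrangements related by rotation or reflection leaves 10 distinct geometric isomers.
Of these, 10 lack any improper symmetry element and so occur as enantiomeric pairs, giving 10 + 10 = 20 stereoisomers in total.

20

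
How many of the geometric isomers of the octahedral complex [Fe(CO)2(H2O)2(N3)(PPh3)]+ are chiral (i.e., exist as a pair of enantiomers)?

In an octahedral complex each vertex has one trans partner and four cis neighbours.
The distinct arrangements are (6 in all): CO trans, H2O trans; CO trans, H2O cis; CO cis, H2O cis (3 arrangements, 2 chiral); CO cis, H2O trans.
Of these, 2 lack any improper symmetry element and so occur as enantiomeric pairs, giving 6 + 2 = 8 stereoisomers in total.

2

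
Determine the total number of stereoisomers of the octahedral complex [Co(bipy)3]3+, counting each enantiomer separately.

An octahedron has six vertices in three trans pairs; every non-trans pair is cis.
Each bipy is bidentate and must span two cis positions.
Only one geometric arrangement is possible; it has no improper symmetry element, so it exists as a pair of enantiomers (2 stereoisomers).

2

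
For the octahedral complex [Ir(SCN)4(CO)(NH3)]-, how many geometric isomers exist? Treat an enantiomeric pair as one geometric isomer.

2

The six octahedral sites form three mutually perpendicular trans pairs.
Systematic placement gives 2 geometric isomers: CO and NH3 mutually trans; CO and NH3 mutually cis.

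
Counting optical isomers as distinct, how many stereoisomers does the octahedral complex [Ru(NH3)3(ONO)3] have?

The six octahedral sites form three mutually perpendicular trans pairs.
The distinct arrangements are (2 in all): NH3 mer; NH3 fac.
Each arrangement has an internal mirror plane or centre of symmetry, so none is chiral.

2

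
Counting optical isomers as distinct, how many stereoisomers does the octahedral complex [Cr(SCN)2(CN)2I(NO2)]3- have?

An octahedron has six vertices in three trans pairs; every non-trans pair is cis.
The distinct arrangements are (6 in all): SCN trans, CN trans; SCN cis, CN trans; SCN trans, CN cis; SCN cis, CN cis (3 arrangements, 2 chiral).
Of these, 2 lack any improper symmetry element and so occur as enantiomeric pairs, giving 6 + 2 = 8 stereoisomers in total.

8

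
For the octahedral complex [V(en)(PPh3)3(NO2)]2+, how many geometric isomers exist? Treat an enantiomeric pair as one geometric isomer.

2

An octahedron has six vertices in three trans pairs; every non-trans pair is cis.
Each en is bidentate and must span two cis positions.
Working through the distinct placements yields 2 geometric isomers: PPh3 fac; PPh3 mer.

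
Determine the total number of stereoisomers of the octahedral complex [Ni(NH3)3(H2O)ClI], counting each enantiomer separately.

5

The six octahedral sites form three mutually perpendicular trans pairs.
The distinct arrangements are (4 in all): NH3 mer (3 arrangements); NH3 fac (chiral).
One of these lacks any improper symmetry element and so occurs as an enantiomeric pair, giving 4 + 1 = 5 stereoisomers in total.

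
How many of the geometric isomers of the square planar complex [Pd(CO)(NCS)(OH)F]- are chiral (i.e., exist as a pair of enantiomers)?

0

In a square planar complex each vertex has one trans partner and two cis neighbours.
Systematic placement gives 3 geometric isomers: (CO/NCS trans, F/OH trans); (CO/OH trans, F/NCS trans); (CO/F trans, NCS/OH trans).
Each arrangement has an internal mirror plane or centre of symmetry, so none is chiral.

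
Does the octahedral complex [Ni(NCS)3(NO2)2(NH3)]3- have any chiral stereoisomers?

no

An octahedron has six vertices in three trans pairs; every non-trans pair is cis.
The distinct arrangements are (3 in all): NCS mer, NO2 trans; NCS mer, NO2 cis; NCS fac, NO2 cis.
Each arrangement has an internal mirror plane or centre of symmetry, so none is chiral.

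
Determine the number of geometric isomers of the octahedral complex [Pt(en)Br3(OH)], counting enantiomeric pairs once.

Each en is bidentate and must span two cis positions.
The distinct arrangements are (2 in all): Br mer; Br fac.

2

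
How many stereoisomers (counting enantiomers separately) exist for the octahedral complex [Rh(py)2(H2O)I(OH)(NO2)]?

In an octahedral complex each vertex has one trans partner and four cis neighbours.
Exhaustive case analysis gives 9 geometric isomers.
Of these, 6 lack any improper symmetry element and so occur as enantiomeric pairs, giving 9 + 6 = 15 stereoisomers in total.

15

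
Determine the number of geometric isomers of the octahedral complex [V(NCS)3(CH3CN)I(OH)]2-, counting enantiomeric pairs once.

4

An octahedron has six vertices in three trans pairs; every non-trans pair is cis.
The distinct arrangements are (4 in all): NCS mer (3 arrangements); NCS fac (chiral).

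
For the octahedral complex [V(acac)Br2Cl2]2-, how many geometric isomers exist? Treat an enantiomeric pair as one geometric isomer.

Each acac is bidentate and must span two cis positions.
Working through the distinct placements yields 3 geometric isomers: Br trans, Cl cis; Br cis, Cl cis (chiral); Br cis, Cl trans.

3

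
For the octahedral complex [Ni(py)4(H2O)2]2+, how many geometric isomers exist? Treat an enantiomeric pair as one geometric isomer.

2

An octahedron has six vertices in three trans pairs; every non-trans pair is cis.
Systematic placement gives 2 geometric isomers: H2O trans; H2O cis.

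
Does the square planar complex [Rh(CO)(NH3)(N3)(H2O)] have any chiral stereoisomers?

no

In a square planar complex each vertex has one trans partner and two cis neighbours.
The distinct arrangements are (3 in all): (CO/N3 trans, H2O/NH3 trans); (CO/NH3 trans, H2O/N3 trans); (CO/H2O trans, N3/NH3 trans).
Each arrangement has an internal mirror plane or centre of symmetry, so none is chiral.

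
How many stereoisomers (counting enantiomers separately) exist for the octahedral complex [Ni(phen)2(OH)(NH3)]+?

3

In an octahedral complex each vertex has one trans partner and four cis neighbours.
Each phen is bidentate and must span two cis positions.
There are 2 geometric isomers: OH and NH3 mutually trans; OH and NH3 mutually cis (chiral).
One of these lacks any improper symmetry element and so occurs as an enantiomeric pair, giving 2 + 1 = 3 stereoisomers in total.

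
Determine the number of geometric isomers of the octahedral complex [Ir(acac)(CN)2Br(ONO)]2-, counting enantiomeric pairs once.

Each acac is bidentate and must span two cis positions.
Systematic placement gives 4 geometric isomers: CN cis (3 arrangements, 2 chiral); CN trans.

4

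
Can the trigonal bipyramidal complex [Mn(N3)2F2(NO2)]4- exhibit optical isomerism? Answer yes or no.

yes

Placing the ligands in turn and identifying arrangements related by rotation or reflection leaves 5 distinct geometric isomers.
One of these lacks any improper symmetry element and so occurs as an enantiomeric pair, giving 5 + 1 = 6 stereoisomers in total.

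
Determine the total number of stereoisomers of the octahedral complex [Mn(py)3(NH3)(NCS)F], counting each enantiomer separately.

5

In an octahedral complex each vertex has one trans partner and four cis neighbours.
The distinct arrangements are (4 in all): py mer (3 arrangements); py fac (chiral).
One of these lacks any improper symmetry element and so occurs as an enantiomeric pair, giving 4 + 1 = 5 stereoisomers in total.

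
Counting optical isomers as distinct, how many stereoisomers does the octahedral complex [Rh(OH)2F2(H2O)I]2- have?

8

The six octahedral sites form three mutually perpendicular trans pairs.
There are 6 geometric isomers: OH trans, F trans; OH cis, F trans; OH trans, F cis; OH cis, F cis (3 arrangements, 2 chiral).
Of these, 2 lack any improper symmetry element and so occur as enantiomeric pairs, giving 6 + 2 = 8 stereoisomers in total.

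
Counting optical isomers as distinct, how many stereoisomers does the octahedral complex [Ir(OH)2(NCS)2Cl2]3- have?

6

The distinct arrangements are (5 in all): OH trans, NCS trans, Cl trans; OH cis, NCS cis, Cl trans; OH trans, NCS cis, Cl cis; OH cis, NCS cis, Cl cis (chiral); OH cis, NCS trans, Cl cis.
One of these lacks any improper symmetry element and so occurs as an enantiomeric pair, giving 5 + 1 = 6 stereoisomers in total.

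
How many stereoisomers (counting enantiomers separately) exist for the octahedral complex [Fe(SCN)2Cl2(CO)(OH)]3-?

An octahedron has six vertices in three trans pairs; every non-trans pair is cis.
Working through the distinct placements yields 6 geometric isomers: SCN trans, Cl cis; SCN cis, Cl cis (3 arrangements, 2 chiral); SCN trans, Cl trans; SCN cis, Cl trans.
Of these, 2 lack any improper symmetry element and so occur as enantiomeric pairs, giving 6 + 2 = 8 stereoisomers in total.

8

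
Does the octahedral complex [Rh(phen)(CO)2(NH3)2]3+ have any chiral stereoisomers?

In an octahedral complex each vertex has one trans partner and four cis neighbours.
Each phen is bidentate and must span two cis positions.
The distinct arrangements are (3 in all): CO trans, NH3 cis; CO cis, NH3 cis (chiral); CO cis, NH3 trans.
One of these lacks any improper symmetry element and so occurs as an enantiomeric pair, giving 3 + 1 = 4 stereoisomers in total.

yes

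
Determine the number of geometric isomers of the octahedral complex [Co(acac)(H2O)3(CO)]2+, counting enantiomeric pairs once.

The six octahedral sites form three mutually perpendicular trans pairs.
Each acac is bidentate and must span two cis positions.
Working through the distinct placements yields 2 geometric isomers: H2O fac; H2O mer.

2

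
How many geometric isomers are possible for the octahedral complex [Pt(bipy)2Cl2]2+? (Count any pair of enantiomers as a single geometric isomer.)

The six octahedral sites form three mutually perpendicular trans pairs.
Each bipy is bidentate and must span two cis positions.
Systematic placement gives 2 geometric isomers: Cl trans; Cl cis (chiral).

2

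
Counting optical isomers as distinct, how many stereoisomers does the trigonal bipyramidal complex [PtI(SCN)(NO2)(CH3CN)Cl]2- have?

In a trigonal bipyramid the two axial positions differ from the three equatorial ones.
Exhaustive case analysis gives 10 geometric isomers.
Of these, 10 lack any improper symmetry element and so occur as enantiomeric pairs, giving 10 + 10 = 20 stereoisomers in total.

20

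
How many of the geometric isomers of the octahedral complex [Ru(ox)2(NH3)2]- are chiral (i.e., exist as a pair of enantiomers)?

1

An octahedron has six vertices in three trans pairs; every non-trans pair is cis.
Each ox is bidentate and must span two cis positions.
There are 2 geometric isomers: NH3 trans; NH3 cis (chiral).
One of these lacks any improper symmetry element and so occurs as an enantiomeric pair, giving 2 + 1 = 3 stereoisomers in total.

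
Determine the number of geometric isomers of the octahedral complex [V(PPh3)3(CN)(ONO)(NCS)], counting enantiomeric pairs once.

The six octahedral sites form three mutually perpendicular trans pairs.
Working through the distinct placements yields 4 geometric isomers: PPh3 mer (3 arrangements); PPh3 fac (chiral).

4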